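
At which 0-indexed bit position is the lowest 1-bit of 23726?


0b101110010101110. Lowest set bit at position 1

1


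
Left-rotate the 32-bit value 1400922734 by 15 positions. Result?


Rotate 0b1010011100000000110001001101110 left by 15 (32-bit) = 0b110001001101110010100111000000 = 825698752

825698752


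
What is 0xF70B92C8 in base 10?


F70B92C8 hex = 4144730824 decimal

4144730824


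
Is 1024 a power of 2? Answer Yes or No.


0b10000000000. Only one bit set => Yes

Yes


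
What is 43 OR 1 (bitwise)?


0b101011 | 0b1 = 0b101011 = 43

43


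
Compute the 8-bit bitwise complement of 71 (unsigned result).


~0b1000111 = 0b10111000 = 184 (8-bit unsigned)

184


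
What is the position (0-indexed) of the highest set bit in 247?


0b11110111. Highest set bit at position 7

7


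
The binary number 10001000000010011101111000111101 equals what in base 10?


10001000000010011101111000111101 in decimal = 2282348093

2282348093


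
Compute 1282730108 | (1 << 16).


1282730108 | (1 << 16) = 1282730108 | 65536 = 1282795644

1282795644


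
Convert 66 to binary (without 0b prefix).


66 = 1000010 in binary

1000010


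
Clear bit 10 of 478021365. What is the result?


478021365 & ~(1 << 10) = 478020341

478020341


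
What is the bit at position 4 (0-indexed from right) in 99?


0b1100011, position 4 = 0

0


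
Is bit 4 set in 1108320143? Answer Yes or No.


0b1000010000011111001111110001111, bit 4 = 0. No

No


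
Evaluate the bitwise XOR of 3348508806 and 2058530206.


0b11000111100101100011000010000110 ^ 0b1111010101100101010110110011110 = 0b10111101001001001001110100011000 = 3173293336

3173293336


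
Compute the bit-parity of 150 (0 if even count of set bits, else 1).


0b10010110 has 4 ones => parity 0

0


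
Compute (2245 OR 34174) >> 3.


Step 1: 2245 | 34174 = 36351
Step 2: 36351 >> 3 = 4543

4543


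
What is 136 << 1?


0b10001000 << 1 = 0b100010000 = 272

272


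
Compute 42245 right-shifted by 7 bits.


0b1010010100000101 >> 7 = 0b101001010 = 330

330


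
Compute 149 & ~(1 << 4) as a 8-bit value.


149 & ~(1 << 4) = 133

133


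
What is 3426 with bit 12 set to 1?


3426 | (1 << 12) = 3426 | 4096 = 7522

7522


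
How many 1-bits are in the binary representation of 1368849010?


0b1010001100101101111101001110010 has 17 set bits

17


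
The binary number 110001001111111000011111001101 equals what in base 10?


110001001111111000011111001101 in decimal = 826247117

826247117


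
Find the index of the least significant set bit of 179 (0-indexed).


0b10110011. Lowest set bit at position 0

0


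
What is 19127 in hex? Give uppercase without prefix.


19127 = 4AB7 hex

4AB7


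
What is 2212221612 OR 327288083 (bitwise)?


0b10000011110110111101001010101100 | 0b10011100000100000010100010011 = 0b10010011110110111101011110111111 = 2480658367

2480658367


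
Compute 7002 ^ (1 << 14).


7002 ^ (1 << 14) = 7002 ^ 16384 = 23386

23386


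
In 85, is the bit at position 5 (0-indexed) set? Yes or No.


0b1010101, bit 5 = 0. No

No


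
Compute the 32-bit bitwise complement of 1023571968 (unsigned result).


~0b111101000000100111100000000000 = 0b11000010111111011000011111111111 = 3271395327 (32-bit unsigned)

3271395327


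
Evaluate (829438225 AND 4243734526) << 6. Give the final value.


Step 1: 829438225 & 4243734526 = 812661008
Step 2: 812661008 << 6 = 52010304512

52010304512


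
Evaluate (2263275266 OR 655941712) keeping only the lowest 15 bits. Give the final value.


Step 1: 2263275266 | 655941712 = 2818504530
Step 2: 2818504530 & 32767 = 30546

30546


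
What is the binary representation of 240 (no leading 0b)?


240 = 11110000 in binary

11110000


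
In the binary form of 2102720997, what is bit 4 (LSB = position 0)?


0b1111101010101001111100111100101, position 4 = 0

0


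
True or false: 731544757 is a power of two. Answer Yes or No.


0b101011100110100111110010110101. Multiple bits set => No

No


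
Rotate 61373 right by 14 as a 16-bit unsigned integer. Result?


Rotate 0b1110111110111101 right by 14 (16-bit) = 0b1011111011110111 = 48887

48887


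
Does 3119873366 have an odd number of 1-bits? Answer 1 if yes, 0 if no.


0b10111001111101010111110101010110 has 21 ones => parity 1

1


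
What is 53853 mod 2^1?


53853 & 1 = 1

1


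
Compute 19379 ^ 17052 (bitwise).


0b100101110110011 ^ 0b100001010011100 = 0b100100101111 = 2351

2351


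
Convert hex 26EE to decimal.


26EE hex = 9966 decimal

9966


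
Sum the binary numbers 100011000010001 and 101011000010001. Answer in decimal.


100011000010001 + 101011000010001 = 1001110000100010 = 39970

39970


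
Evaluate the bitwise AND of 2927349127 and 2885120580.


0b10101110011110111100110110000111 & 0b10101011111101110111001001000100 = 0b10101010011100110100000000000100 = 2859679748

2859679748


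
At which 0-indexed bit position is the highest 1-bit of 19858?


0b100110110010010. Highest set bit at position 14

14


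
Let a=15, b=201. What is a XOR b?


15 ^ 201 = 198

198


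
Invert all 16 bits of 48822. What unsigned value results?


48822 ^ 65535 = 16713

16713


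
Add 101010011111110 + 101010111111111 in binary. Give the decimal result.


101010011111110 + 101010111111111 = 1010101011111101 = 43773

43773


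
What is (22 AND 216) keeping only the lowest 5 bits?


Step 1: 22 & 216 = 16
Step 2: 16 & 31 = 16

16


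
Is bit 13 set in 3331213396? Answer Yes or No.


0b11000110100011100100100001010100, bit 13 = 0. No

No


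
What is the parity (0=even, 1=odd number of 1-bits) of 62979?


0b1111011000000011 has 8 ones => parity 0

0


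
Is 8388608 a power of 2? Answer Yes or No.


0b100000000000000000000000. Only one bit set => Yes

Yes


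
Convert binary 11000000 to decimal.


11000000 in decimal = 192

192


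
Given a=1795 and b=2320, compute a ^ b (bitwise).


1795 ^ 2320 = 3603

3603


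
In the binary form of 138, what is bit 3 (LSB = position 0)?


0b10001010, position 3 = 1

1


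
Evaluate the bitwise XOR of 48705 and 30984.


0b1011111001000001 ^ 0b111100100001000 = 0b1100011101001001 = 51017

51017


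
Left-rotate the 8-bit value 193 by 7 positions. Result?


Rotate 0b11000001 left by 7 (8-bit) = 0b11100000 = 224

224


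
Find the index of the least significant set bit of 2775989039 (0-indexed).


0b10100101011101100011101100101111. Lowest set bit at position 0

0


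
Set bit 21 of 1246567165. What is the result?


1246567165 | (1 << 21) = 1246567165 | 2097152 = 1248664317

1248664317


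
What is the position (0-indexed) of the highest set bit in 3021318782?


0b10110100000101011010101001111110. Highest set bit at position 31

31


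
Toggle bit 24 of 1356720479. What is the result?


1356720479 ^ (1 << 24) = 1356720479 ^ 16777216 = 1373497695

1373497695


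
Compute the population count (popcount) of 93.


0b1011101 has 5 set bits

5


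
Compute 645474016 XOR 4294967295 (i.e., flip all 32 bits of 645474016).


645474016 ^ 4294967295 = 3649493279

3649493279


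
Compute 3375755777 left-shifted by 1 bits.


0b11001001001101011111001000000001 << 1 = 0b110010010011010111110010000000010 = 6751511554

6751511554


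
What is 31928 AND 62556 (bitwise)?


0b111110010111000 & 0b1111010001011100 = 0b111010000011000 = 29720

29720


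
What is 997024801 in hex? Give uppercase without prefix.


997024801 = 3B6D6421 hex

3B6D6421


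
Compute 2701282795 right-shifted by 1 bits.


0b10100001000000100100110111101011 >> 1 = 0b1010000100000010010011011110101 = 1350641397

1350641397


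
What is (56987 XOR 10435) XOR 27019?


Step 1: 56987 ^ 10435 = 63064
Step 2: 63064 ^ 27019 = 40915

40915


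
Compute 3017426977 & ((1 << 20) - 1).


3017426977 & 1048575 = 673825

673825


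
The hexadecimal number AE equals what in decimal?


AE hex = 174 decimal

174


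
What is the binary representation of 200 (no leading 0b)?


200 = 11001000 in binary

11001000


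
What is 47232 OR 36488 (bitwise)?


0b1011100010000000 | 0b1000111010001000 = 0b1011111010001000 = 48776

48776


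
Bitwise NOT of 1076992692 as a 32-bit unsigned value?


~0b1000000001100011001101010110100 = 0b10111111110011100110010101001011 = 3217974603 (32-bit unsigned)

3217974603


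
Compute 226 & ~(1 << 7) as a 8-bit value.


226 & ~(1 << 7) = 98

98


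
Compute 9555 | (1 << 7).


9555 | (1 << 7) = 9555 | 128 = 9683

9683


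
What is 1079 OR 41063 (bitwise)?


0b10000110111 | 0b1010000001100111 = 0b1010010001110111 = 42103

42103


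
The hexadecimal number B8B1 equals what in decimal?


B8B1 hex = 47281 decimal

47281


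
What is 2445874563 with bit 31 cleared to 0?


2445874563 & ~(1 << 31) = 298390915

298390915


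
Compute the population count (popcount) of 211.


0b11010011 has 5 set bits

5


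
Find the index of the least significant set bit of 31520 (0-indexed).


0b111101100100000. Lowest set bit at position 5

5


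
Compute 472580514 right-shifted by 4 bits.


0b11100001010110000000110100010 >> 4 = 0b1110000101011000000011010 = 29536282

29536282


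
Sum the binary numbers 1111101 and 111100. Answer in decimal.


1111101 + 111100 = 10111001 = 185

185


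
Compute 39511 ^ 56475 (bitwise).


0b1001101001010111 ^ 0b1101110010011011 = 0b100011011001100 = 18124

18124


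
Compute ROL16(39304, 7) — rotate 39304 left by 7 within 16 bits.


Rotate 0b1001100110001000 left by 7 (16-bit) = 0b1100010001001100 = 50252

50252


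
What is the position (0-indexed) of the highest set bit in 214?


0b11010110. Highest set bit at position 7

7


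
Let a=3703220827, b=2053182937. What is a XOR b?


3703220827 ^ 2053182937 = 2799419266

2799419266


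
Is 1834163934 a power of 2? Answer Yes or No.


0b1101101010100110001111011011110. Multiple bits set => No

No


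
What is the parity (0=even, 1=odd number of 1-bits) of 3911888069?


0b11101001001010101010110011000101 has 16 ones => parity 0

0


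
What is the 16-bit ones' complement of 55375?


55375 ^ 65535 = 10160

10160


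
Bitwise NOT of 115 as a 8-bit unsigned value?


~0b1110011 = 0b10001100 = 140 (8-bit unsigned)

140


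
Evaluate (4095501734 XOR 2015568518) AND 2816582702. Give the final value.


Step 1: 4095501734 ^ 2015568518 = 2352957216
Step 2: 2352957216 & 2816582702 = 2216756256

2216756256


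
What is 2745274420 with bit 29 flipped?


2745274420 ^ (1 << 29) = 2745274420 ^ 536870912 = 2208403508

2208403508


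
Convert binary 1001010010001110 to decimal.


1001010010001110 in decimal = 38030

38030


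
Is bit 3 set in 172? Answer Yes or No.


0b10101100, bit 3 = 1. Yes

Yes


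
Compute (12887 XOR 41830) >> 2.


Step 1: 12887 ^ 41830 = 37169
Step 2: 37169 >> 2 = 9292

9292


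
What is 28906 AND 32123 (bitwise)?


0b111000011101010 & 0b111110101111011 = 0b111000001101010 = 28778

28778


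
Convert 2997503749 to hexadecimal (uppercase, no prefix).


2997503749 = B2AA4705 hex

B2AA4705


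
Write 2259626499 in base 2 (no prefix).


2259626499 = 10000110101011110010101000000011 in binary

10000110101011110010101000000011


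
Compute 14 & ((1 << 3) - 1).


14 & 7 = 6

6


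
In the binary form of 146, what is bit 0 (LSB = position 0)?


0b10010010, position 0 = 0

0


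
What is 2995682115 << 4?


0b10110010100011100111101101000011 << 4 = 0b101100101000111001111011010000110000 = 47930913840

47930913840


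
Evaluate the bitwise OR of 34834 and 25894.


0b1000100000010010 | 0b110010100100110 = 0b1110110100110110 = 60726

60726


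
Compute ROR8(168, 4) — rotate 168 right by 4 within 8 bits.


Rotate 0b10101000 right by 4 (8-bit) = 0b10001010 = 138

138


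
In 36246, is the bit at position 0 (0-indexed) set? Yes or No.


0b1000110110010110, bit 0 = 0. No

No


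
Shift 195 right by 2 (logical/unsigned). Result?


0b11000011 >> 2 = 0b110000 = 48

48


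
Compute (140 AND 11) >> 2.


Step 1: 140 & 11 = 8
Step 2: 8 >> 2 = 2

2


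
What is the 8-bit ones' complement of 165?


165 ^ 255 = 90

90


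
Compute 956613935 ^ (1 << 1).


956613935 ^ (1 << 1) = 956613935 ^ 2 = 956613933

956613933


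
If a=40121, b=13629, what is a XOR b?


40121 ^ 13629 = 43396

43396


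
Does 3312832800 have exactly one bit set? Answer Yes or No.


0b11000101011101011101000100100000. Multiple bits set => No

No


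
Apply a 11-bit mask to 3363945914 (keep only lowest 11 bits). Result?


3363945914 & 2047 = 1466

1466


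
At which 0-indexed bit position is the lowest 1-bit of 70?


0b1000110. Lowest set bit at position 1

1


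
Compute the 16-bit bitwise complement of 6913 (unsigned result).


~0b1101100000001 = 0b1110010011111110 = 58622 (16-bit unsigned)

58622


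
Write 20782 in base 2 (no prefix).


20782 = 101000100101110 in binary

101000100101110


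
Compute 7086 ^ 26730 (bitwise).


0b1101110101110 ^ 0b110100001101010 = 0b111001111000100 = 29636

29636


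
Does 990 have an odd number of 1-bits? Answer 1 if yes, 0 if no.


0b1111011110 has 8 ones => parity 0

0


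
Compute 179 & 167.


0b10110011 & 0b10100111 = 0b10100011 = 163

163


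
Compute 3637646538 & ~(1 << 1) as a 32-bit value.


3637646538 & ~(1 << 1) = 3637646536

3637646536


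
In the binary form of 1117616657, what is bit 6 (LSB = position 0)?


0b1000010100111010111101000010001, position 6 = 0

0


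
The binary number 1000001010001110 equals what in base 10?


1000001010001110 in decimal = 33422

33422


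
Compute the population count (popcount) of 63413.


0b1111011110110101 has 12 set bits

12


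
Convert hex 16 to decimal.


16 hex = 22 decimal

22


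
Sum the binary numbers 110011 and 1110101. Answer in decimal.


110011 + 1110101 = 10101000 = 168

168


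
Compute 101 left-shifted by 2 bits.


0b1100101 << 2 = 0b110010100 = 404

404


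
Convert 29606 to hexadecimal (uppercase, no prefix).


29606 = 73A6 hex

73A6


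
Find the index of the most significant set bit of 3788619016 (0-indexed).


0b11100001110100011011110100001000. Highest set bit at position 31

31


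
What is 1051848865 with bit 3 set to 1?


1051848865 | (1 << 3) = 1051848865 | 8 = 1051848873

1051848873


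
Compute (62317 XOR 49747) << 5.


Step 1: 62317 ^ 49747 = 12606
Step 2: 12606 << 5 = 403392

403392


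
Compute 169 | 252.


0b10101001 | 0b11111100 = 0b11111101 = 253

253


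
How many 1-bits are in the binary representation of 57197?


0b1101111101101101 has 12 set bits

12


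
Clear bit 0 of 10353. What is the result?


10353 & ~(1 << 0) = 10352

10352


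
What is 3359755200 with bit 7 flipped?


3359755200 ^ (1 << 7) = 3359755200 ^ 128 = 3359755072

3359755072


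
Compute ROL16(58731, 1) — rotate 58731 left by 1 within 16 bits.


Rotate 0b1110010101101011 left by 1 (16-bit) = 0b1100101011010111 = 51927

51927


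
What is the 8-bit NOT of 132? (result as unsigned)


~0b10000100 = 0b1111011 = 123 (8-bit unsigned)

123


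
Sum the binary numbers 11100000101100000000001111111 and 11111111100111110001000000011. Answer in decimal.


11100000101100000000001111111 + 11111111100111110001000000011 = 111100000010011110001010000010 = 1007280770

1007280770


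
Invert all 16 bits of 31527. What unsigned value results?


31527 ^ 65535 = 34008

34008


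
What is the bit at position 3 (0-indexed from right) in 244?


0b11110100, position 3 = 0

0


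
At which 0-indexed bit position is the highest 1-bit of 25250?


0b110001010100010. Highest set bit at position 14

14


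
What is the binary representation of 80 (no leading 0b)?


80 = 1010000 in binary

1010000


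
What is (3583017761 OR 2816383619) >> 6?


Step 1: 3583017761 | 2816383619 = 4158561187
Step 2: 4158561187 >> 6 = 64977518

64977518


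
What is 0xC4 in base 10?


C4 hex = 196 decimal

196


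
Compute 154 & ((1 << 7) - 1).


154 & 127 = 26

26


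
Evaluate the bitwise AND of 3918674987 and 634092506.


0b11101001100100100011110000101011 & 0b100101110010110111101111011010 = 0b100001100000100011100000001010 = 562182154

562182154


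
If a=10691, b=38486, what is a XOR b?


10691 ^ 38486 = 49045

49045


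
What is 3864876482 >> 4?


0b11100110010111010101010111000010 >> 4 = 0b1110011001011101010101011100 = 241554780

241554780


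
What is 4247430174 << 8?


0b11111101001010101010010000011110 << 8 = 0b1111110100101010101001000001111000000000 = 1087342124544

1087342124544


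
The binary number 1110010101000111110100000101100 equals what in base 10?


1110010101000111110100000101100 in decimal = 1923344428

1923344428


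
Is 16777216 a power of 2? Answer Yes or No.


0b1000000000000000000000000. Only one bit set => Yes

Yes


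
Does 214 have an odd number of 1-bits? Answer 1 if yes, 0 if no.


0b11010110 has 5 ones => parity 1

1


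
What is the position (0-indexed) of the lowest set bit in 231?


0b11100111. Lowest set bit at position 0

0


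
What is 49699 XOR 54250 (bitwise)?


0b1100001000100011 ^ 0b1101001111101010 = 0b1000111001001 = 4553

4553


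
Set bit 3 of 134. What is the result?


134 | (1 << 3) = 134 | 8 = 142

142


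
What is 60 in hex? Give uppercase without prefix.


60 = 3C hex

3C


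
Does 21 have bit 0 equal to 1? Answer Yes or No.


0b10101, bit 0 = 1. Yes

Yes


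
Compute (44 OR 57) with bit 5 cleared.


Step 1: 44 | 57 = 61
Step 2: 61 & ~(1 << 5) = 29

29


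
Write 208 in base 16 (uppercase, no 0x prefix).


208 = D0 hex

D0


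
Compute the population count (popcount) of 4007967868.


0b11101110111001001011110001111100 has 20 set bits

20


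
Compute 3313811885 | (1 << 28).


3313811885 | (1 << 28) = 3313811885 | 268435456 = 3582247341

3582247341


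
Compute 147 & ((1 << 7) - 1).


147 & 127 = 19

19


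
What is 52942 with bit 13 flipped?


52942 ^ (1 << 13) = 52942 ^ 8192 = 61134

61134


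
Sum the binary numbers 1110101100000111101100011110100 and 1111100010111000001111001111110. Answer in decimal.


1110101100000111101100011110100 + 1111100010111000001111001111110 = 11110001110111111111011101110010 = 4057986930

4057986930


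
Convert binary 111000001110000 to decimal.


111000001110000 in decimal = 28784

28784


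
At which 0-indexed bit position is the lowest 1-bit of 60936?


0b1110111000001000. Lowest set bit at position 3

3


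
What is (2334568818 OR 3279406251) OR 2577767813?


Step 1: 2334568818 | 3279406251 = 3413636603
Step 2: 3413636603 | 2577767813 = 3690462719

3690462719


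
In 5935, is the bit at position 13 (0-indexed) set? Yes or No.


0b1011100101111, bit 13 = 0. No

No


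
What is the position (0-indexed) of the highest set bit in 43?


0b101011. Highest set bit at position 5

5


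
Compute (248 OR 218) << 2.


Step 1: 248 | 218 = 250
Step 2: 250 << 2 = 1000

1000


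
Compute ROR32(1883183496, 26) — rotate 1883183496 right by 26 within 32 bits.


Rotate 0b1110000001111110001100110001000 right by 26 (32-bit) = 0b1111110001100110001000011100 = 264659484

264659484


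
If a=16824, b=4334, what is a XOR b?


16824 ^ 4334 = 20822

20822


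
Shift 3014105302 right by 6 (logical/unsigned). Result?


0b10110011101001111001100011010110 >> 6 = 0b10110011101001111001100011 = 47095395

47095395


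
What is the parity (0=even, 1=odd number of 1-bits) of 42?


0b101010 has 3 ones => parity 1

1


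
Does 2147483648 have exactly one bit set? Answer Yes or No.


0b10000000000000000000000000000000. Only one bit set => Yes

Yes


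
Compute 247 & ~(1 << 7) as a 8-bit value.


247 & ~(1 << 7) = 119

119


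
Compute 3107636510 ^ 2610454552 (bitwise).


0b10111001001110101100010100011110 ^ 0b10011011100110000110000000011000 = 0b100010101000101010010100000110 = 581084422

581084422


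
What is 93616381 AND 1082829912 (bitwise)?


0b101100101000111100011111101 & 0b1000000100010101010110001011000 = 0b100000000010100001011000 = 8398936

8398936


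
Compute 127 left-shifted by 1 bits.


0b1111111 << 1 = 0b11111110 = 254

254


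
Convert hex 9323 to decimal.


9323 hex = 37667 decimal

37667


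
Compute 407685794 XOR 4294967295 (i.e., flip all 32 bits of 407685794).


407685794 ^ 4294967295 = 3887281501

3887281501


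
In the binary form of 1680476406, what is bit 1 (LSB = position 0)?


0b1100100001010100000100011110110, position 1 = 1

1


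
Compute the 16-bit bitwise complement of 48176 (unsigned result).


~0b1011110000110000 = 0b100001111001111 = 17359 (16-bit unsigned)

17359


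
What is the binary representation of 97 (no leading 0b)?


97 = 1100001 in binary

1100001


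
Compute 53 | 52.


0b110101 | 0b110100 = 0b110101 = 53

53


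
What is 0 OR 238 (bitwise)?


0b0 | 0b11101110 = 0b11101110 = 238

238


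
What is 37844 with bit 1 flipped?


37844 ^ (1 << 1) = 37844 ^ 2 = 37846

37846


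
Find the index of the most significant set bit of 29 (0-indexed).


0b11101. Highest set bit at position 4

4


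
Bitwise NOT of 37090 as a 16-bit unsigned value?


~0b1001000011100010 = 0b110111100011101 = 28445 (16-bit unsigned)

28445


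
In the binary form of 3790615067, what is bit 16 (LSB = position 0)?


0b11100001111100000011001000011011, position 16 = 0

0


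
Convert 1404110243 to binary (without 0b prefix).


1404110243 = 1010011101100010000010110100011 in binary

1010011101100010000010110100011


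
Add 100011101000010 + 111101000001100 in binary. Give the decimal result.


100011101000010 + 111101000001100 = 1100000101001110 = 49486

49486


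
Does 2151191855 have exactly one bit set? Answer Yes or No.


0b10000000001110001001010100101111. Multiple bits set => No

No


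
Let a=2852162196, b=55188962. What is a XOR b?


2852162196 ^ 55188962 = 2840237942

2840237942


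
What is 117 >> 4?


0b1110101 >> 4 = 0b111 = 7

7


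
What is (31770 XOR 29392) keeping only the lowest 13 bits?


Step 1: 31770 ^ 29392 = 3786
Step 2: 3786 & 8191 = 3786

3786


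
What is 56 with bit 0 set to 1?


56 | (1 << 0) = 56 | 1 = 57

57


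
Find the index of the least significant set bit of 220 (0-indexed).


0b11011100. Lowest set bit at position 2

2


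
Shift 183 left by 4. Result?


0b10110111 << 4 = 0b101101110000 = 2928

2928


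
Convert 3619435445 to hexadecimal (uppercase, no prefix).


3619435445 = D7BC33B5 hex

D7BC33B5


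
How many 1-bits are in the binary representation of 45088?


0b1011000000100000 has 4 set bits

4


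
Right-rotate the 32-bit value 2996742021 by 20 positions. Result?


Rotate 0b10110010100111101010011110000101 right by 20 (32-bit) = 0b11101010011110000101101100101001 = 3933756201

3933756201


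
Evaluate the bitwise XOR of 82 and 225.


0b1010010 ^ 0b11100001 = 0b10110011 = 179

179


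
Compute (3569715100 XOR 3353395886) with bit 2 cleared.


Step 1: 3569715100 ^ 3353395886 = 321209650
Step 2: 321209650 & ~(1 << 2) = 321209650

321209650


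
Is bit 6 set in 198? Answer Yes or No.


0b11000110, bit 6 = 1. Yes

Yes


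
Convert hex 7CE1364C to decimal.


7CE1364C hex = 2095134284 decimal

2095134284


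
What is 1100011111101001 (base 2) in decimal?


1100011111101001 in decimal = 51177

51177


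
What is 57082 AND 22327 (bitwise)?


0b1101111011111010 & 0b101011100110111 = 0b101011000110010 = 22066

22066


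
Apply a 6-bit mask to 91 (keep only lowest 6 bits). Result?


91 & 63 = 27

27


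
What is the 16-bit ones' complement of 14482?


14482 ^ 65535 = 51053

51053


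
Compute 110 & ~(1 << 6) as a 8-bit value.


110 & ~(1 << 6) = 46

46


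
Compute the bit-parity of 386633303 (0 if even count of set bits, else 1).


0b10111000010111000111001010111 has 16 ones => parity 0

0


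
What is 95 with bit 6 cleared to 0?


95 & ~(1 << 6) = 31

31


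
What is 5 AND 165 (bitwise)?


0b101 & 0b10100101 = 0b101 = 5

5


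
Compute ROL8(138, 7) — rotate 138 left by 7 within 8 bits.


Rotate 0b10001010 left by 7 (8-bit) = 0b1000101 = 69

69


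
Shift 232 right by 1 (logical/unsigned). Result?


0b11101000 >> 1 = 0b1110100 = 116

116


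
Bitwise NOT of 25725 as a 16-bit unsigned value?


~0b110010001111101 = 0b1001101110000010 = 39810 (16-bit unsigned)

39810


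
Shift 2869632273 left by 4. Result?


0b10101011000010110001110100010001 << 4 = 0b101010110000101100011101000100010000 = 45914116368

45914116368


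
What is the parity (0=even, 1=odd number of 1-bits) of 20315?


0b100111101011011 has 10 ones => parity 0

0


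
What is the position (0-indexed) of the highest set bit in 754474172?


0b101100111110000101110010111100. Highest set bit at position 29

29


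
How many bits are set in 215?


0b11010111 has 6 set bits

6


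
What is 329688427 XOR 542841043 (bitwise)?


0b10011101001101010010101101011 ^ 0b100000010110110001100011010011 = 0b110011111111011011110110111000 = 872267192

872267192


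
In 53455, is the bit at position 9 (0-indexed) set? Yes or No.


0b1101000011001111, bit 9 = 0. No

No


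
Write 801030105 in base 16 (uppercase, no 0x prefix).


801030105 = 2FBEBFD9 hex

2FBEBFD9


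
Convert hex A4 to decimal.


A4 hex = 164 decimal

164


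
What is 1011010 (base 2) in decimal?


1011010 in decimal = 90

90


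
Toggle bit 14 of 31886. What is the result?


31886 ^ (1 << 14) = 31886 ^ 16384 = 15502

15502


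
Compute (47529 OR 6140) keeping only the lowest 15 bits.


Step 1: 47529 | 6140 = 49149
Step 2: 49149 & 32767 = 16381

16381


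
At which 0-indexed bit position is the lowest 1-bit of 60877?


0b1110110111001101. Lowest set bit at position 0

0


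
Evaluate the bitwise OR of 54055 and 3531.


0b1101001100100111 | 0b110111001011 = 0b1101111111101111 = 57327

57327


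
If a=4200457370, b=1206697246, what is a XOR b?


4200457370 ^ 1206697246 = 3182516612

3182516612


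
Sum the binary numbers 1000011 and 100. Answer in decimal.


1000011 + 100 = 1000111 = 71

71


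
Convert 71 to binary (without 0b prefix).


71 = 1000111 in binary

1000111


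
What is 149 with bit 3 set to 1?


149 | (1 << 3) = 149 | 8 = 157

157


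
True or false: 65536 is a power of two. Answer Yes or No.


0b10000000000000000. Only one bit set => Yes

Yes


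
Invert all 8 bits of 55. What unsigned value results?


55 ^ 255 = 200

200


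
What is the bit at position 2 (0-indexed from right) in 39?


0b100111, position 2 = 1

1


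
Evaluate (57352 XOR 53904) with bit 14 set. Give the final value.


Step 1: 57352 ^ 53904 = 12952
Step 2: 12952 | (1 << 14) = 12952 | 16384 = 29336

29336


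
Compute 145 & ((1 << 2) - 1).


145 & 3 = 1

1


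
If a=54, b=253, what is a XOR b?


54 ^ 253 = 203

203


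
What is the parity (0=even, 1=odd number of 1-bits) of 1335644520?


0b1001111100111000101000101101000 has 15 ones => parity 1

1


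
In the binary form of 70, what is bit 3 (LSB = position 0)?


0b1000110, position 3 = 0

0


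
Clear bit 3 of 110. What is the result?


110 & ~(1 << 3) = 102

102


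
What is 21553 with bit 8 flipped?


21553 ^ (1 << 8) = 21553 ^ 256 = 21809

21809


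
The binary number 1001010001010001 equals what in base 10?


1001010001010001 in decimal = 37969

37969


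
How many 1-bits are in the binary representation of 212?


0b11010100 has 4 set bits

4


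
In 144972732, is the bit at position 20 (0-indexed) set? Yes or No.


0b1000101001000001101110111100, bit 20 = 0. No

No


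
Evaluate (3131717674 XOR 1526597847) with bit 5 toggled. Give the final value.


Step 1: 3131717674 ^ 1526597847 = 3763613949
Step 2: 3763613949 ^ (1 << 5) = 3763613949 ^ 32 = 3763613917

3763613917


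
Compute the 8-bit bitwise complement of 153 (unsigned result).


~0b10011001 = 0b1100110 = 102 (8-bit unsigned)

102


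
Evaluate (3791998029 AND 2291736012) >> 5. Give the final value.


Step 1: 3791998029 & 2291736012 = 2147552332
Step 2: 2147552332 >> 5 = 67111010

67111010


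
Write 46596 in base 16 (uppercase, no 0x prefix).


46596 = B604 hex

B604


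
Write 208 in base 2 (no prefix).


208 = 11010000 in binary

11010000


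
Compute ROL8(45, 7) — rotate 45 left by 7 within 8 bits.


Rotate 0b101101 left by 7 (8-bit) = 0b10010110 = 150

150


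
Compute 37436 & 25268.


0b1001001000111100 & 0b110001010110100 = 0b1000110100 = 564

564


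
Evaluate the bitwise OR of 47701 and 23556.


0b1011101001010101 | 0b101110000000100 = 0b1111111001010101 = 65109

65109


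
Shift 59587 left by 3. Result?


0b1110100011000011 << 3 = 0b1110100011000011000 = 476696

476696


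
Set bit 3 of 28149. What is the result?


28149 | (1 << 3) = 28149 | 8 = 28157

28157


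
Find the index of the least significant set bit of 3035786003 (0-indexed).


0b10110100111100100110101100010011. Lowest set bit at position 0

0


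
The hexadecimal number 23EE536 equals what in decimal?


23EE536 hex = 37676342 decimal

37676342


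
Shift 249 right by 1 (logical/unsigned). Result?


0b11111001 >> 1 = 0b1111100 = 124

124


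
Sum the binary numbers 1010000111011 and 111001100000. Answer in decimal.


1010000111011 + 111001100000 = 10001010011011 = 8859

8859


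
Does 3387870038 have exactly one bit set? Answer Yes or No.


0b11001001111011101100101101010110. Multiple bits set => No

No


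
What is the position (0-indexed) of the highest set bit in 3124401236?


0b10111010001110101001010001010100. Highest set bit at position 31

31


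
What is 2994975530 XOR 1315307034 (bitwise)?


0b10110010100000111011001100101010 ^ 0b1001110011001011111111000011010 = 0b11111100111001100100110100110000 = 4242951472

4242951472


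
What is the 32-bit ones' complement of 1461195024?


1461195024 ^ 4294967295 = 2833772271

2833772271


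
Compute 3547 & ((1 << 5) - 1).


3547 & 31 = 27

27


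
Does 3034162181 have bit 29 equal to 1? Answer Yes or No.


0b10110100110110011010010000000101, bit 29 = 1. Yes

Yes


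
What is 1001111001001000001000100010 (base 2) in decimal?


1001111001001000001000100010 in decimal = 165970466

165970466


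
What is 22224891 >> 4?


0b1010100110001111111111011 >> 4 = 0b101010011000111111111 = 1389055

1389055


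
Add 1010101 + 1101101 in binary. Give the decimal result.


1010101 + 1101101 = 11000010 = 194

194


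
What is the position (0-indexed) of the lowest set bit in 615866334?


0b100100101101010101111111011110. Lowest set bit at position 1

1


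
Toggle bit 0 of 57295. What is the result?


57295 ^ (1 << 0) = 57295 ^ 1 = 57294

57294


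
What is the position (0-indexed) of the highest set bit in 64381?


0b1111101101111101. Highest set bit at position 15

15


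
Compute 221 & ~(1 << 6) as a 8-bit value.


221 & ~(1 << 6) = 157

157


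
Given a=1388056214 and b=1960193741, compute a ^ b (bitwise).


1388056214 ^ 1960193741 = 644489307

644489307


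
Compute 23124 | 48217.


0b101101001010100 | 0b1011110001011001 = 0b1111111001011101 = 65117

65117


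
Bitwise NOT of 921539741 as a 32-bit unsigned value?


~0b110110111011011001010010011101 = 0b11001001000100100110101101100010 = 3373427554 (32-bit unsigned)

3373427554


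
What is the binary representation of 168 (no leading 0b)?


168 = 10101000 in binary

10101000


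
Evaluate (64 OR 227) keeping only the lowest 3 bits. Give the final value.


Step 1: 64 | 227 = 227
Step 2: 227 & 7 = 3

3


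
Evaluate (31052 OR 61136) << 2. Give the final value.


Step 1: 31052 | 61136 = 65500
Step 2: 65500 << 2 = 262000

262000


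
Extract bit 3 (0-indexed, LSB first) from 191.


0b10111111, position 3 = 1

1


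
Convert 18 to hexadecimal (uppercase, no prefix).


18 = 12 hex

12


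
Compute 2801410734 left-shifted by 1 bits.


0b10100110111110100010001010101110 << 1 = 0b101001101111101000100010101011100 = 5602821468

5602821468


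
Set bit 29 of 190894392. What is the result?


190894392 | (1 << 29) = 190894392 | 536870912 = 727765304

727765304


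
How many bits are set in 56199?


0b1101101110000111 has 10 set bits

10


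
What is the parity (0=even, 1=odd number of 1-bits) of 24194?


0b101111010000010 has 7 ones => parity 1

1


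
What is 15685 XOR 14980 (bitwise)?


0b11110101000101 ^ 0b11101010000100 = 0b11111000001 = 1985

1985


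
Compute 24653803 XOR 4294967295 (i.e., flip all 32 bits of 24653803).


24653803 ^ 4294967295 = 4270313492

4270313492


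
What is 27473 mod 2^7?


27473 & 127 = 81

81


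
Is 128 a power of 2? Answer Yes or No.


0b10000000. Only one bit set => Yes

Yes


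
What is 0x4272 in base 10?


4272 hex = 17010 decimal

17010


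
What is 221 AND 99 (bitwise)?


0b11011101 & 0b1100011 = 0b1000001 = 65

65


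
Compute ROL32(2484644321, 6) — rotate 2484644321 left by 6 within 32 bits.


Rotate 0b10010100000110001010100111100001 left by 6 (32-bit) = 0b110001010100111100001100101 = 103446629

103446629


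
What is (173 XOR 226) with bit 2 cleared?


Step 1: 173 ^ 226 = 79
Step 2: 79 & ~(1 << 2) = 75

75


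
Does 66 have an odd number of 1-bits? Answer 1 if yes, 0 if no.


0b1000010 has 2 ones => parity 0

0


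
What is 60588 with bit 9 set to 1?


60588 | (1 << 9) = 60588 | 512 = 61100

61100


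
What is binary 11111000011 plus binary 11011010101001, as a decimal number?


11111000011 + 11011010101001 = 11111001101100 = 15980

15980


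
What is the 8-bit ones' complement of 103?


103 ^ 255 = 152

152


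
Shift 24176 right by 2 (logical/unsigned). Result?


0b101111001110000 >> 2 = 0b1011110011100 = 6044

6044


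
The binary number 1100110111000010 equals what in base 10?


1100110111000010 in decimal = 52674

52674


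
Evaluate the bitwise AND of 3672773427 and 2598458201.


0b11011010111010100001001100110011 & 0b10011010111000010101001101011001 = 0b10011010111000000001001100010001 = 2598376209

2598376209


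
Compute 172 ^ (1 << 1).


172 ^ (1 << 1) = 172 ^ 2 = 174

174


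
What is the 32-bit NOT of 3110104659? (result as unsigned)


~0b10111001011000000110111001010011 = 0b1000110100111111001000110101100 = 1184862636 (32-bit unsigned)

1184862636


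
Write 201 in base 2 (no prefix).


201 = 11001001 in binary

11001001


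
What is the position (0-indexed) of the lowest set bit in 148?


0b10010100. Lowest set bit at position 2

2


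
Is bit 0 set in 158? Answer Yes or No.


0b10011110, bit 0 = 0. No

No


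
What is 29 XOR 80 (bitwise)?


0b11101 ^ 0b1010000 = 0b1001101 = 77

77


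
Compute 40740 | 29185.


0b1001111100100100 | 0b111001000000001 = 0b1111111100100101 = 65317

65317


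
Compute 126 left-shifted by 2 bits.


0b1111110 << 2 = 0b111111000 = 504

504


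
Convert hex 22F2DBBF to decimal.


22F2DBBF hex = 586341311 decimal

586341311


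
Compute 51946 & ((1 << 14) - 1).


51946 & 16383 = 2794

2794


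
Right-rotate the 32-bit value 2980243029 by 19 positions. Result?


Rotate 0b10110001101000101110011001010101 right by 19 (32-bit) = 0b1011100110010101011011000110100 = 1556788788

1556788788


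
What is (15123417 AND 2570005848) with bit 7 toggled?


Step 1: 15123417 & 2570005848 = 2490712
Step 2: 2490712 ^ (1 << 7) = 2490712 ^ 128 = 2490840

2490840


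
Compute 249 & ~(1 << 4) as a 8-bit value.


249 & ~(1 << 4) = 233

233


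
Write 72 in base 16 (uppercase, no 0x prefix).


72 = 48 hex

48


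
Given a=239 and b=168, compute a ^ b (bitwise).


239 ^ 168 = 71

71


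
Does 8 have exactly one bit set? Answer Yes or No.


0b1000. Only one bit set => Yes

Yes


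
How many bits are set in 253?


0b11111101 has 7 set bits

7


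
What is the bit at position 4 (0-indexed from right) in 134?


0b10000110, position 4 = 0

0


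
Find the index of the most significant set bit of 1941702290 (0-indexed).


0b1110011101111000000011010010010. Highest set bit at position 30

30


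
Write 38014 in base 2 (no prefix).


38014 = 1001010001111110 in binary

1001010001111110


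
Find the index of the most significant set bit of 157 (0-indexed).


0b10011101. Highest set bit at position 7

7


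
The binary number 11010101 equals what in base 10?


11010101 in decimal = 213

213


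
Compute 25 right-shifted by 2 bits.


0b11001 >> 2 = 0b110 = 6

6


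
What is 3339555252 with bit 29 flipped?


3339555252 ^ (1 << 29) = 3339555252 ^ 536870912 = 3876426164

3876426164


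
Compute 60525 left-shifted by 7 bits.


0b1110110001101101 << 7 = 0b11101100011011010000000 = 7747200

7747200


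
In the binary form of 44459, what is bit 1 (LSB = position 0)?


0b1010110110101011, position 1 = 1

1


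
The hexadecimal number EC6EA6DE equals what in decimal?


EC6EA6DE hex = 3966674654 decimal

3966674654


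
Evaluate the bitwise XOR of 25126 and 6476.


0b110001000100110 ^ 0b1100101001100 = 0b111101101101010 = 31594

31594


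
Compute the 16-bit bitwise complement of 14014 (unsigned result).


~0b11011010111110 = 0b1100100101000001 = 51521 (16-bit unsigned)

51521


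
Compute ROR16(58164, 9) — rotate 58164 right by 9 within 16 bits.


Rotate 0b1110001100110100 right by 9 (16-bit) = 0b1001101001110001 = 39537

39537


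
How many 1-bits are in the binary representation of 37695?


0b1001001100111111 has 10 set bits

10


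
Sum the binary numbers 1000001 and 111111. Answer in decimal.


1000001 + 111111 = 10000000 = 128

128


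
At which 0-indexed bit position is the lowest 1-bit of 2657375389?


0b10011110011001000101010010011101. Lowest set bit at position 0

0


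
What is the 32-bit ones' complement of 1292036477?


1292036477 ^ 4294967295 = 3002930818

3002930818


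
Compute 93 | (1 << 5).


93 | (1 << 5) = 93 | 32 = 125

125


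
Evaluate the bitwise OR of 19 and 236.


0b10011 | 0b11101100 = 0b11111111 = 255

255


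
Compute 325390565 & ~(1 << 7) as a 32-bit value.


325390565 & ~(1 << 7) = 325390437

325390437
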